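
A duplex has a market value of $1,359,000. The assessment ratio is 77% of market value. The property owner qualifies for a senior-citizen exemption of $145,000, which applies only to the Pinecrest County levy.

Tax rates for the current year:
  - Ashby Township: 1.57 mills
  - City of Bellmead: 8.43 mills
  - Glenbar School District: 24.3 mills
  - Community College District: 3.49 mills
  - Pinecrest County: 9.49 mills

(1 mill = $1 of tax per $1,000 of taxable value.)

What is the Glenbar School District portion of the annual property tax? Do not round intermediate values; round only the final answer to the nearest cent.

$25,428.25

Assessed value = $1,359,000 × 0.77 = $1,046,430
Glenbar School District taxable value = $1,046,430 (exemption does not apply)
Glenbar School District levy = $1,046,430 × 0.0243 = $25,428.249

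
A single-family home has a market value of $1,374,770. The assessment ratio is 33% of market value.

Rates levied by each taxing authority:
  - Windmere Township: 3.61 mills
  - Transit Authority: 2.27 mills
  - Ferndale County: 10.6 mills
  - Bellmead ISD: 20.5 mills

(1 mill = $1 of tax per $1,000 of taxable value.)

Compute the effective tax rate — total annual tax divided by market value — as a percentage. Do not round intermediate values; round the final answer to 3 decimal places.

1.220%

Assessed value = $1,374,770 × 0.33 = $453,674.1
Windmere Township: $453,674.1 × 0.00361 = $1,637.763501
Transit Authority: $453,674.1 × 0.00227 = $1,029.840207
Ferndale County: $453,674.1 × 0.0106 = $4,808.94546
Bellmead ISD: $453,674.1 × 0.0205 = $9,300.31905
Total tax = $16,776.868218
Effective rate = $16,776.868218 ÷ $1,374,770 = 1.220% of market value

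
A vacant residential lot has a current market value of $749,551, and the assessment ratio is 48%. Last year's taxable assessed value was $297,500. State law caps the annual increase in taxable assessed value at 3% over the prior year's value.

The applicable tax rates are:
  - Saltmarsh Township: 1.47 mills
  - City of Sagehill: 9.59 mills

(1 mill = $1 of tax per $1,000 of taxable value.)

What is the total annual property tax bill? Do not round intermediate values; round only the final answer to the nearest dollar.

$3,389

Uncapped assessed value = $749,551 × 0.48 = $359,784.48
Cap limit = $297,500 × 1.03 = $306,425
Taxable assessed value = min($359,784.48, $306,425) = $306,425 (cap binds)
Saltmarsh Township: $306,425 × 0.00147 = $450.44475
City of Sagehill: $306,425 × 0.00959 = $2,938.61575
Total = $3,389.0605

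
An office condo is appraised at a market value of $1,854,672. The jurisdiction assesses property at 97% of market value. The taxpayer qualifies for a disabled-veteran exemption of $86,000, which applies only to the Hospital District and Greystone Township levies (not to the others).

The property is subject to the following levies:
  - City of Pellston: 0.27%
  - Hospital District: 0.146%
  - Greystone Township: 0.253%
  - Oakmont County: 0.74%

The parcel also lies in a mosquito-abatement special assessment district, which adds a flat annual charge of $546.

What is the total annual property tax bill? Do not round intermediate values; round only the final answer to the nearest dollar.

Assessed value = $1,854,672 × 0.97 = $1,799,031.84
City of Pellston: $1,799,031.84 × 0.0027 = $4,857.385968
Hospital District: ($1,799,031.84 − $86,000) × 0.00146 = $1,713,031.84 × 0.00146 = $2,501.0264864
Greystone Township: ($1,799,031.84 − $86,000) × 0.00253 = $1,713,031.84 × 0.00253 = $4,333.9705552
Oakmont County: $1,799,031.84 × 0.0074 = $13,312.835616
Levies subtotal = $25,005.2186256
Total = $25,005.2186256 + $546 = $25,551.2186256

$25,551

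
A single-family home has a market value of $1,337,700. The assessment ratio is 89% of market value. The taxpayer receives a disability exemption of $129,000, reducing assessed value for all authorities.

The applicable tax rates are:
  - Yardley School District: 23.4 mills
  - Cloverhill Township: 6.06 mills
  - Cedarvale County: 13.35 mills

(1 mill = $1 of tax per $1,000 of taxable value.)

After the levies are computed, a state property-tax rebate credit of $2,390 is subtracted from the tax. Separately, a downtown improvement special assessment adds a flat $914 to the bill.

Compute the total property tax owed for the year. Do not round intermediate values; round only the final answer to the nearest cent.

Assessed value = $1,337,700 × 0.89 = $1,190,553
Taxable value = $1,190,553 − $129,000 = $1,061,553
Yardley School District: $1,061,553 × 0.0234 = $24,840.3402
Cloverhill Township: $1,061,553 × 0.00606 = $6,433.01118
Cedarvale County: $1,061,553 × 0.01335 = $14,171.73255
Levies subtotal = $45,445.08393
After credit = $45,445.08393 − $2,390 = $43,055.08393
Total = $43,055.08393 + $914 = $43,969.08393

$43,969.08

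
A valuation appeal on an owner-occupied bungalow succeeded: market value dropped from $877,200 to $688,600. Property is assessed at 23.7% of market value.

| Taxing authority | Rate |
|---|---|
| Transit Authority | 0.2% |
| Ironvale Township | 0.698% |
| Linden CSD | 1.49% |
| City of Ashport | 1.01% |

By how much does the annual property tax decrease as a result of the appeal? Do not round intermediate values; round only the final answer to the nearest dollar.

$1,519

Old assessed value = $877,200 × 0.237 = $207,896.4
New assessed value = $688,600 × 0.237 = $163,198.2
Combined rate = 0.002 + 0.00698 + 0.0149 + 0.0101 = 0.03398
Old tax = $207,896.4 × 0.03398 = $7,064.319672
New tax = $163,198.2 × 0.03398 = $5,545.474836
Reduction = $7,064.319672 − $5,545.474836 = $1,518.844836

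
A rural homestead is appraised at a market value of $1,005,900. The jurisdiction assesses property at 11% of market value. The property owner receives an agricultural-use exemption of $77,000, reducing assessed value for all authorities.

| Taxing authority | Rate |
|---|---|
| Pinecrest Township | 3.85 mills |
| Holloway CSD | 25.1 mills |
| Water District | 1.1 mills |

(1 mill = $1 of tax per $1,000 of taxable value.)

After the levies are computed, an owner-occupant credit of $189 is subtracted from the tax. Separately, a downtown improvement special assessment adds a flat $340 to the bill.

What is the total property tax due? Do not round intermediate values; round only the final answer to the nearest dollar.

Assessed value = $1,005,900 × 0.11 = $110,649
Taxable value = $110,649 − $77,000 = $33,649
Pinecrest Township: $33,649 × 0.00385 = $129.54865
Holloway CSD: $33,649 × 0.0251 = $844.5899
Water District: $33,649 × 0.0011 = $37.0139
Levies subtotal = $1,011.15245
After credit = $1,011.15245 − $189 = $822.15245
Total = $822.15245 + $340 = $1,162.15245

$1,162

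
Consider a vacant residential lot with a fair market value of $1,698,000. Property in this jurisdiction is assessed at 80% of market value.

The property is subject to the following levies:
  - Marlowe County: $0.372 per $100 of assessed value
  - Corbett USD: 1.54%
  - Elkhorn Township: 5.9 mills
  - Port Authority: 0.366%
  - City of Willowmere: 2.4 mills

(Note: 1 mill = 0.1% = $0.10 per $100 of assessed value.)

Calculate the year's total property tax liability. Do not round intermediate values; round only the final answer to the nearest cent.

Assessed value = $1,698,000 × 0.8 = $1,358,400
Marlowe County: $1,358,400 × 0.00372 = $5,053.248
Corbett USD: $1,358,400 × 0.0154 = $20,919.36
Elkhorn Township: $1,358,400 × 0.0059 = $8,014.56
Port Authority: $1,358,400 × 0.00366 = $4,971.744
City of Willowmere: $1,358,400 × 0.0024 = $3,260.16
Total = $42,219.072

$42,219.07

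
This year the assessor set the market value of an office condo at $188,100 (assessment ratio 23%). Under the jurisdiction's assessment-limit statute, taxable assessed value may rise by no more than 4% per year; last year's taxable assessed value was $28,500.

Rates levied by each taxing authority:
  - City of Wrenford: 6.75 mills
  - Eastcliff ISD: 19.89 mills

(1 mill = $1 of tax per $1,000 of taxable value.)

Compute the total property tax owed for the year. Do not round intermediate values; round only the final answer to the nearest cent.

$789.61

Uncapped assessed value = $188,100 × 0.23 = $43,263
Cap limit = $28,500 × 1.04 = $29,640
Taxable assessed value = min($43,263, $29,640) = $29,640 (cap binds)
City of Wrenford: $29,640 × 0.00675 = $200.07
Eastcliff ISD: $29,640 × 0.01989 = $589.5396
Total = $789.6096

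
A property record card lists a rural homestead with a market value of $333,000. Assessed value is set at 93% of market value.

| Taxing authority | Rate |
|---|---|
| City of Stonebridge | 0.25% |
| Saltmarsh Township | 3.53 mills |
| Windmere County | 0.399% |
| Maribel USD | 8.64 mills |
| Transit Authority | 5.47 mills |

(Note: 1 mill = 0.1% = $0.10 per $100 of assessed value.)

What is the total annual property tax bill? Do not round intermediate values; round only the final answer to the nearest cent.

Assessed value = $333,000 × 0.93 = $309,690
City of Stonebridge: $309,690 × 0.0025 = $774.225
Saltmarsh Township: $309,690 × 0.00353 = $1,093.2057
Windmere County: $309,690 × 0.00399 = $1,235.6631
Maribel USD: $309,690 × 0.00864 = $2,675.7216
Transit Authority: $309,690 × 0.00547 = $1,694.0043
Total = $7,472.8197

$7,472.82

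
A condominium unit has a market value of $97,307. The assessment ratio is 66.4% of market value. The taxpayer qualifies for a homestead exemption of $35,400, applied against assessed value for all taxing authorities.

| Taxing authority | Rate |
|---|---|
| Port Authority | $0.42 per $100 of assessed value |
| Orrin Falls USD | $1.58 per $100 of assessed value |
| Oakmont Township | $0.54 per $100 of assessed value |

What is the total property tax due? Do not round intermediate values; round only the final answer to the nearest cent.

Assessed value = $97,307 × 0.664 = $64,611.848
Taxable value = $64,611.848 − $35,400 = $29,211.848
Port Authority: $29,211.848 × 0.0042 = $122.6897616
Orrin Falls USD: $29,211.848 × 0.0158 = $461.5471984
Oakmont Township: $29,211.848 × 0.0054 = $157.7439792
Total = $122.6897616 + $461.5471984 + $157.7439792 = $741.9809392

$741.98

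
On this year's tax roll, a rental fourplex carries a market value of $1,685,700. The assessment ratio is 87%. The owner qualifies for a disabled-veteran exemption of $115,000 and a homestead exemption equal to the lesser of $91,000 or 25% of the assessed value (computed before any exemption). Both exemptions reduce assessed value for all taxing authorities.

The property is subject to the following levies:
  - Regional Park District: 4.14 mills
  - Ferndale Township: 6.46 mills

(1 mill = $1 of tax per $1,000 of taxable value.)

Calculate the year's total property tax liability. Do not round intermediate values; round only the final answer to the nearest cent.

Assessed value = $1,685,700 × 0.87 = $1,466,559
Homestead exemption = min($91,000, 25% × $1,466,559) = min($91,000, $366,639.75) = $91,000 (dollar cap binds)
Taxable value = $1,466,559 − $115,000 − $91,000 = $1,260,559
Regional Park District: $1,260,559 × 0.00414 = $5,218.71426
Ferndale Township: $1,260,559 × 0.00646 = $8,143.21114
Total = $13,361.9254

$13,361.93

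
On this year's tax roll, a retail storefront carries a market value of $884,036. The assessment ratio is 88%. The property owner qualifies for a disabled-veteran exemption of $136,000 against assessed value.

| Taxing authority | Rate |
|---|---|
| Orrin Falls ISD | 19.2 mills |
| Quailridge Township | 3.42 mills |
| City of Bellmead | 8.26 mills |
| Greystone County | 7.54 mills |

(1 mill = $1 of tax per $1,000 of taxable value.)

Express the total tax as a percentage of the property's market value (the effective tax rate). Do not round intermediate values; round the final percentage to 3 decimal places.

Assessed value = $884,036 × 0.88 = $777,951.68
Taxable value = $777,951.68 − $136,000 = $641,951.68
Orrin Falls ISD: $641,951.68 × 0.0192 = $12,325.472256
Quailridge Township: $641,951.68 × 0.00342 = $2,195.4747456
City of Bellmead: $641,951.68 × 0.00826 = $5,302.5208768
Greystone County: $641,951.68 × 0.00754 = $4,840.3156672
Total tax = $24,663.7835456
Effective rate = $24,663.7835456 ÷ $884,036 = 2.790% of market value

2.790%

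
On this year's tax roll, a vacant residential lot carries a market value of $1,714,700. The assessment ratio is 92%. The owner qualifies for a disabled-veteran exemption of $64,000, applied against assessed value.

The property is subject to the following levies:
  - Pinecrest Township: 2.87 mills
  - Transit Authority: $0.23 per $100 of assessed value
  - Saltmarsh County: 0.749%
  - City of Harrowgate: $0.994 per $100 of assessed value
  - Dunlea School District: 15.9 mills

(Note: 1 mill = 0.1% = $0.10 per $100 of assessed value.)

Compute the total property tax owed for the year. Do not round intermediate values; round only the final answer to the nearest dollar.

Assessed value = $1,714,700 × 0.92 = $1,577,524
Taxable value = $1,577,524 − $64,000 = $1,513,524
Pinecrest Township: $1,513,524 × 0.00287 = $4,343.81388
Transit Authority: $1,513,524 × 0.0023 = $3,481.1052
Saltmarsh County: $1,513,524 × 0.00749 = $11,336.29476
City of Harrowgate: $1,513,524 × 0.00994 = $15,044.42856
Dunlea School District: $1,513,524 × 0.0159 = $24,065.0316
Total = $58,270.674

$58,271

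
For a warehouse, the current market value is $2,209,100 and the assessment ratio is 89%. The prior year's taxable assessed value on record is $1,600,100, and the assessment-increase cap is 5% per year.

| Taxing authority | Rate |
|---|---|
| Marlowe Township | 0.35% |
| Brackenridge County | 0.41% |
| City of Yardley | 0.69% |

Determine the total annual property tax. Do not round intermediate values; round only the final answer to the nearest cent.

Uncapped assessed value = $2,209,100 × 0.89 = $1,966,099
Cap limit = $1,600,100 × 1.05 = $1,680,105
Taxable assessed value = min($1,966,099, $1,680,105) = $1,680,105 (cap binds)
Marlowe Township: $1,680,105 × 0.0035 = $5,880.3675
Brackenridge County: $1,680,105 × 0.0041 = $6,888.4305
City of Yardley: $1,680,105 × 0.0069 = $11,592.7245
Total = $24,361.5225

$24,361.52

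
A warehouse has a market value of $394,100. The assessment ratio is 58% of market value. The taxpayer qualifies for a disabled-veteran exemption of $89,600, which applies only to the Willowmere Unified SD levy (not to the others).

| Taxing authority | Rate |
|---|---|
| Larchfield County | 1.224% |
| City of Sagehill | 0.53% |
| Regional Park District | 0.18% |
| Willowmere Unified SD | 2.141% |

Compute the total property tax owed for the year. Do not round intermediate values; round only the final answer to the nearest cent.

$7,396.22

Assessed value = $394,100 × 0.58 = $228,578
Larchfield County: $228,578 × 0.01224 = $2,797.79472
City of Sagehill: $228,578 × 0.0053 = $1,211.4634
Regional Park District: $228,578 × 0.0018 = $411.4404
Willowmere Unified SD: ($228,578 − $89,600) × 0.02141 = $138,978 × 0.02141 = $2,975.51898
Total = $7,396.2175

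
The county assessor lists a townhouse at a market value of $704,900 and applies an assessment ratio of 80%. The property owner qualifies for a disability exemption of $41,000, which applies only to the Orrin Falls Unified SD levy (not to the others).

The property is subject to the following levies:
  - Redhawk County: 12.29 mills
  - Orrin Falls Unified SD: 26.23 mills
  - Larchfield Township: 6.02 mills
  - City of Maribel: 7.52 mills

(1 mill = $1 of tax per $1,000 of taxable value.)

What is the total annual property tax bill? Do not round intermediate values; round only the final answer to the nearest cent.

Assessed value = $704,900 × 0.8 = $563,920
Redhawk County: $563,920 × 0.01229 = $6,930.5768
Orrin Falls Unified SD: ($563,920 − $41,000) × 0.02623 = $522,920 × 0.02623 = $13,716.1916
Larchfield Township: $563,920 × 0.00602 = $3,394.7984
City of Maribel: $563,920 × 0.00752 = $4,240.6784
Total = $28,282.2452

$28,282.25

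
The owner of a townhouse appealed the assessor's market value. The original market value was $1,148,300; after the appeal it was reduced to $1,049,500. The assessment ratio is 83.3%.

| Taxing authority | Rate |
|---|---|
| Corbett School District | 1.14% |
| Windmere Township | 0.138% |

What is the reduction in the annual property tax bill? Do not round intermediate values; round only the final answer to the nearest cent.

$1,051.80

Old assessed value = $1,148,300 × 0.833 = $956,533.9
New assessed value = $1,049,500 × 0.833 = $874,233.5
Combined rate = 0.0114 + 0.00138 = 0.01278
Old tax = $956,533.9 × 0.01278 = $12,224.503242
New tax = $874,233.5 × 0.01278 = $11,172.70413
Reduction = $12,224.503242 − $11,172.70413 = $1,051.799112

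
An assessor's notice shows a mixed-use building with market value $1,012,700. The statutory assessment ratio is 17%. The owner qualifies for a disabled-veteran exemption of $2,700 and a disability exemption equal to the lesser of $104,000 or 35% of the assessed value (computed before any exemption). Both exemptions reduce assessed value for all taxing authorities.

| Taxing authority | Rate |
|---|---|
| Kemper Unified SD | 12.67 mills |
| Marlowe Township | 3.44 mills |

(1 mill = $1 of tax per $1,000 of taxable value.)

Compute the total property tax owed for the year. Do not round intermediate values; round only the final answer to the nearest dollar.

$1,759

Assessed value = $1,012,700 × 0.17 = $172,159
Disability exemption = min($104,000, 35% × $172,159) = min($104,000, $60,255.65) = $60,255.65 (percentage binds)
Taxable value = $172,159 − $2,700 − $60,255.65 = $109,203.35
Kemper Unified SD: $109,203.35 × 0.01267 = $1,383.6064445
Marlowe Township: $109,203.35 × 0.00344 = $375.659524
Total = $1,759.2659685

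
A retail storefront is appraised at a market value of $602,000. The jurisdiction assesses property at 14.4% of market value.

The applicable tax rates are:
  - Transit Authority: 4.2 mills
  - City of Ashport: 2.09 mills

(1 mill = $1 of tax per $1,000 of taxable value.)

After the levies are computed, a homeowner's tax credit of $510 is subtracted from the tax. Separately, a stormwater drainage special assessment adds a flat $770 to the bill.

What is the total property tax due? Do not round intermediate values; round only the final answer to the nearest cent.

$805.27

Assessed value = $602,000 × 0.144 = $86,688
Transit Authority: $86,688 × 0.0042 = $364.0896
City of Ashport: $86,688 × 0.00209 = $181.17792
Levies subtotal = $545.26752
After credit = $545.26752 − $510 = $35.26752
Total = $35.26752 + $770 = $805.26752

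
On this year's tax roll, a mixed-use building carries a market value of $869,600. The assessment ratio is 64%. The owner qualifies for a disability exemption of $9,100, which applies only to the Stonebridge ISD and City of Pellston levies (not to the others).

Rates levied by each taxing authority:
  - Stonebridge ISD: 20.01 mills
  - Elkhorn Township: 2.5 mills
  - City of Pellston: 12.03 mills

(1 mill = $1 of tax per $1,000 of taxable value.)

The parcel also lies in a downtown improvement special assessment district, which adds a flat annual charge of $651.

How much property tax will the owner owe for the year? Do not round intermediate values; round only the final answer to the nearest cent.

$19,582.47

Assessed value = $869,600 × 0.64 = $556,544
Stonebridge ISD: ($556,544 − $9,100) × 0.02001 = $547,444 × 0.02001 = $10,954.35444
Elkhorn Township: $556,544 × 0.0025 = $1,391.36
City of Pellston: ($556,544 − $9,100) × 0.01203 = $547,444 × 0.01203 = $6,585.75132
Levies subtotal = $18,931.46576
Total = $18,931.46576 + $651 = $19,582.46576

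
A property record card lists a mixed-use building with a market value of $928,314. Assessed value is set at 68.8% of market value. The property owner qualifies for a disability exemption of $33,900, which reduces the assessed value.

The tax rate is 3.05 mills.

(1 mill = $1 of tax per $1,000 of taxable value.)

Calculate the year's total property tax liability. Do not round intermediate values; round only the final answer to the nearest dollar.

$1,845

Assessed value = $928,314 × 0.688 = $638,680.032
Taxable value = $638,680.032 − $33,900 = $604,780.032
Tax = $604,780.032 × 0.00305 = $1,844.5790976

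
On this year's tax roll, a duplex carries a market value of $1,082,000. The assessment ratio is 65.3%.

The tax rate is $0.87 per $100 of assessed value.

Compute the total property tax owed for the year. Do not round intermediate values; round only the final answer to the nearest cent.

Assessed value = $1,082,000 × 0.653 = $706,546
Tax = $706,546 × 0.0087 = $6,146.9502

$6,146.95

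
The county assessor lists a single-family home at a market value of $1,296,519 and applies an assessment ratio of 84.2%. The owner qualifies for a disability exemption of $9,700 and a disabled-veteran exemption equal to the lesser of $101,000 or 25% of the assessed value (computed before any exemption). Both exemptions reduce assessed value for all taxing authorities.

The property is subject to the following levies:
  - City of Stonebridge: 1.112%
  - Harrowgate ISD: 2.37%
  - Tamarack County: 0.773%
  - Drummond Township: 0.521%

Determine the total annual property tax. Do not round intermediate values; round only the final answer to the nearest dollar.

Assessed value = $1,296,519 × 0.842 = $1,091,668.998
Disabled-veteran exemption = min($101,000, 25% × $1,091,668.998) = min($101,000, $272,917.2495) = $101,000 (dollar cap binds)
Taxable value = $1,091,668.998 − $9,700 − $101,000 = $980,968.998
City of Stonebridge: $980,968.998 × 0.01112 = $10,908.37525776
Harrowgate ISD: $980,968.998 × 0.0237 = $23,248.9652526
Tamarack County: $980,968.998 × 0.00773 = $7,582.89035454
Drummond Township: $980,968.998 × 0.00521 = $5,110.84847958
Total = $46,851.07934448

$46,851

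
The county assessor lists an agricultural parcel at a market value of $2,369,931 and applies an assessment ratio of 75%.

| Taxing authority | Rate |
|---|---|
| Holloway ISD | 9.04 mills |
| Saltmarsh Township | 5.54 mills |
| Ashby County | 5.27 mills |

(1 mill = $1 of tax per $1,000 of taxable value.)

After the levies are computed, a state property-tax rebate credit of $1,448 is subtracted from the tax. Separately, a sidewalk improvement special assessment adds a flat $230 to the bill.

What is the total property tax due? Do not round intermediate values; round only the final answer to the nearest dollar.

$34,064

Assessed value = $2,369,931 × 0.75 = $1,777,448.25
Holloway ISD: $1,777,448.25 × 0.00904 = $16,068.13218
Saltmarsh Township: $1,777,448.25 × 0.00554 = $9,847.063305
Ashby County: $1,777,448.25 × 0.00527 = $9,367.1522775
Levies subtotal = $35,282.3477625
After credit = $35,282.3477625 − $1,448 = $33,834.3477625
Total = $33,834.3477625 + $230 = $34,064.3477625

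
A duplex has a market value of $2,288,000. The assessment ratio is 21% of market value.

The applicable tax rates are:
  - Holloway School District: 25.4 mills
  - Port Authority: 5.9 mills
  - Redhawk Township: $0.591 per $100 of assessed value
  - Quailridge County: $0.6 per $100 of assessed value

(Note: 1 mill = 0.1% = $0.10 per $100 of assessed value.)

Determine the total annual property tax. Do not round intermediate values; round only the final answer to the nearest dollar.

Assessed value = $2,288,000 × 0.21 = $480,480
Holloway School District: $480,480 × 0.0254 = $12,204.192
Port Authority: $480,480 × 0.0059 = $2,834.832
Redhawk Township: $480,480 × 0.00591 = $2,839.6368
Quailridge County: $480,480 × 0.006 = $2,882.88
Total = $20,761.5408

$20,762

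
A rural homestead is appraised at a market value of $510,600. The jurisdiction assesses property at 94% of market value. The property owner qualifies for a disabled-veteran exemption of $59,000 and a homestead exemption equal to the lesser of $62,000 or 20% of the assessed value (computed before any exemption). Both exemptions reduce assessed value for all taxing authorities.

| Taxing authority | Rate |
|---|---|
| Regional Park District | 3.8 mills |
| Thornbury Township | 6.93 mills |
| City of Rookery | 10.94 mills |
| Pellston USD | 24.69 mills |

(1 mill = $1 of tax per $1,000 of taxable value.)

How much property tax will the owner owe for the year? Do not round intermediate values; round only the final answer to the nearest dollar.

Assessed value = $510,600 × 0.94 = $479,964
Homestead exemption = min($62,000, 20% × $479,964) = min($62,000, $95,992.8) = $62,000 (dollar cap binds)
Taxable value = $479,964 − $59,000 − $62,000 = $358,964
Regional Park District: $358,964 × 0.0038 = $1,364.0632
Thornbury Township: $358,964 × 0.00693 = $2,487.62052
City of Rookery: $358,964 × 0.01094 = $3,927.06616
Pellston USD: $358,964 × 0.02469 = $8,862.82116
Total = $16,641.57104

$16,642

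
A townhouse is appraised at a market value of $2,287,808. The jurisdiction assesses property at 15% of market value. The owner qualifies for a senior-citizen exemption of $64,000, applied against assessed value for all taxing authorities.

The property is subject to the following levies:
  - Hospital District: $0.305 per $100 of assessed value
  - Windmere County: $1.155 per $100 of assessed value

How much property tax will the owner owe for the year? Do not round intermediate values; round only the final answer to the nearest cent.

Assessed value = $2,287,808 × 0.15 = $343,171.2
Taxable value = $343,171.2 − $64,000 = $279,171.2
Hospital District: $279,171.2 × 0.00305 = $851.47216
Windmere County: $279,171.2 × 0.01155 = $3,224.42736
Total = $851.47216 + $3,224.42736 = $4,075.89952

$4,075.90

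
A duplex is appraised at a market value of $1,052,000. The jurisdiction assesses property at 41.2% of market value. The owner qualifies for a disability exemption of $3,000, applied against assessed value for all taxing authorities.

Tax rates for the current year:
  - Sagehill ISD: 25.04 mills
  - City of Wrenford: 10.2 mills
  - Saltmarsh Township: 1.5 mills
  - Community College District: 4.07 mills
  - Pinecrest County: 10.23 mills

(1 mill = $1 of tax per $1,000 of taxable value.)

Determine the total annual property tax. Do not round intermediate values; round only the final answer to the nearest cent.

Assessed value = $1,052,000 × 0.412 = $433,424
Taxable value = $433,424 − $3,000 = $430,424
Sagehill ISD: $430,424 × 0.02504 = $10,777.81696
City of Wrenford: $430,424 × 0.0102 = $4,390.3248
Saltmarsh Township: $430,424 × 0.0015 = $645.636
Community College District: $430,424 × 0.00407 = $1,751.82568
Pinecrest County: $430,424 × 0.01023 = $4,403.23752
Total = $10,777.81696 + $4,390.3248 + $645.636 + $1,751.82568 + $4,403.23752 = $21,968.84096

$21,968.84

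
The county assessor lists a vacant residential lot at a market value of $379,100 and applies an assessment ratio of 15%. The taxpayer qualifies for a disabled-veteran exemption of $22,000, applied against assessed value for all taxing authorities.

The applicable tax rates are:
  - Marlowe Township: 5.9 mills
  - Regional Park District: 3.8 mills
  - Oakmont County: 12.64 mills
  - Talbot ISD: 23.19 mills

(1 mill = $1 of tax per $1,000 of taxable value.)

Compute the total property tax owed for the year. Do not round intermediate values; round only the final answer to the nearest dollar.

Assessed value = $379,100 × 0.15 = $56,865
Taxable value = $56,865 − $22,000 = $34,865
Marlowe Township: $34,865 × 0.0059 = $205.7035
Regional Park District: $34,865 × 0.0038 = $132.487
Oakmont County: $34,865 × 0.01264 = $440.6936
Talbot ISD: $34,865 × 0.02319 = $808.51935
Total = $205.7035 + $132.487 + $440.6936 + $808.51935 = $1,587.40345

$1,587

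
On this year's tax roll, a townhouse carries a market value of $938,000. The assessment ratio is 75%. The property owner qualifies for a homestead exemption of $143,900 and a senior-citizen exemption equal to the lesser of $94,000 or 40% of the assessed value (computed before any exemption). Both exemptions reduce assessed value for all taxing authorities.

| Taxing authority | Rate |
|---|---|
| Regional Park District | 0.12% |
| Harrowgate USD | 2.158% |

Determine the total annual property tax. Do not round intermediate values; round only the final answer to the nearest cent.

$10,606.37

Assessed value = $938,000 × 0.75 = $703,500
Senior-citizen exemption = min($94,000, 40% × $703,500) = min($94,000, $281,400) = $94,000 (dollar cap binds)
Taxable value = $703,500 − $143,900 − $94,000 = $465,600
Regional Park District: $465,600 × 0.0012 = $558.72
Harrowgate USD: $465,600 × 0.02158 = $10,047.648
Total = $10,606.368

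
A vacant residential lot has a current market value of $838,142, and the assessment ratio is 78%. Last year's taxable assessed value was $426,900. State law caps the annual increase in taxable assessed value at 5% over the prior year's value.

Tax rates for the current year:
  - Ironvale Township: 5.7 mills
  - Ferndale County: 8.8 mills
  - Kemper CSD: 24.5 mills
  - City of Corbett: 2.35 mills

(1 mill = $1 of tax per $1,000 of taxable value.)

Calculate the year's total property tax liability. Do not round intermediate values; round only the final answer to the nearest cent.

$18,534.93

Uncapped assessed value = $838,142 × 0.78 = $653,750.76
Cap limit = $426,900 × 1.05 = $448,245
Taxable assessed value = min($653,750.76, $448,245) = $448,245 (cap binds)
Ironvale Township: $448,245 × 0.0057 = $2,554.9965
Ferndale County: $448,245 × 0.0088 = $3,944.556
Kemper CSD: $448,245 × 0.0245 = $10,982.0025
City of Corbett: $448,245 × 0.00235 = $1,053.37575
Total = $18,534.93075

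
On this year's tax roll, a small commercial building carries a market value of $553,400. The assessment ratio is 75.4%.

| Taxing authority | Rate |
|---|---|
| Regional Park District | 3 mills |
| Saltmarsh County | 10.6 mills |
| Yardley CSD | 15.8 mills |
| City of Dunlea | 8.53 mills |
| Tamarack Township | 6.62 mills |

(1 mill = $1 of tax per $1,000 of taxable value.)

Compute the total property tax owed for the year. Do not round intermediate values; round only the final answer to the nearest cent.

$18,589.09

Assessed value = $553,400 × 0.754 = $417,263.6
Regional Park District: $417,263.6 × 0.003 = $1,251.7908
Saltmarsh County: $417,263.6 × 0.0106 = $4,422.99416
Yardley CSD: $417,263.6 × 0.0158 = $6,592.76488
City of Dunlea: $417,263.6 × 0.00853 = $3,559.258508
Tamarack Township: $417,263.6 × 0.00662 = $2,762.285032
Total = $1,251.7908 + $4,422.99416 + $6,592.76488 + $3,559.258508 + $2,762.285032 = $18,589.09338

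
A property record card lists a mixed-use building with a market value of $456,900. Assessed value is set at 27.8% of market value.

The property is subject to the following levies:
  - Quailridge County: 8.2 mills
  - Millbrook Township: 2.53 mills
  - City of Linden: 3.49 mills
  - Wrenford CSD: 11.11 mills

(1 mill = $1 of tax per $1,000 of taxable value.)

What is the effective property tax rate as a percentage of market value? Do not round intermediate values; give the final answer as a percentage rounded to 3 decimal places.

0.704%

Assessed value = $456,900 × 0.278 = $127,018.2
Quailridge County: $127,018.2 × 0.0082 = $1,041.54924
Millbrook Township: $127,018.2 × 0.00253 = $321.356046
City of Linden: $127,018.2 × 0.00349 = $443.293518
Wrenford CSD: $127,018.2 × 0.01111 = $1,411.172202
Total tax = $3,217.371006
Effective rate = $3,217.371006 ÷ $456,900 = 0.704% of market value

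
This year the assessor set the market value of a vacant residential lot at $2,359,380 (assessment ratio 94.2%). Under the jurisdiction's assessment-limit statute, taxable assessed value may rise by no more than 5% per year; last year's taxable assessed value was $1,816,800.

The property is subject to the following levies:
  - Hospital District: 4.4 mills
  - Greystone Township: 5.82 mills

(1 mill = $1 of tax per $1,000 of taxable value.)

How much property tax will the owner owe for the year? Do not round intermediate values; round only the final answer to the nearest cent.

Uncapped assessed value = $2,359,380 × 0.942 = $2,222,535.96
Cap limit = $1,816,800 × 1.05 = $1,907,640
Taxable assessed value = min($2,222,535.96, $1,907,640) = $1,907,640 (cap binds)
Hospital District: $1,907,640 × 0.0044 = $8,393.616
Greystone Township: $1,907,640 × 0.00582 = $11,102.4648
Total = $19,496.0808

$19,496.08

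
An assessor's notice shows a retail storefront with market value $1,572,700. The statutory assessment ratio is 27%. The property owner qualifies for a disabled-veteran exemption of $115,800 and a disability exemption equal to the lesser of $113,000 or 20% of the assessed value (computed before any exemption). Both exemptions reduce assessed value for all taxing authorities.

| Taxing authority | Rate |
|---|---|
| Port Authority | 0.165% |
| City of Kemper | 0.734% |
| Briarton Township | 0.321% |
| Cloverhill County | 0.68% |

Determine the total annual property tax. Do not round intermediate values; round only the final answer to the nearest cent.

$4,254.16

Assessed value = $1,572,700 × 0.27 = $424,629
Disability exemption = min($113,000, 20% × $424,629) = min($113,000, $84,925.8) = $84,925.8 (percentage binds)
Taxable value = $424,629 − $115,800 − $84,925.8 = $223,903.2
Port Authority: $223,903.2 × 0.00165 = $369.44028
City of Kemper: $223,903.2 × 0.00734 = $1,643.449488
Briarton Township: $223,903.2 × 0.00321 = $718.729272
Cloverhill County: $223,903.2 × 0.0068 = $1,522.54176
Total = $4,254.1608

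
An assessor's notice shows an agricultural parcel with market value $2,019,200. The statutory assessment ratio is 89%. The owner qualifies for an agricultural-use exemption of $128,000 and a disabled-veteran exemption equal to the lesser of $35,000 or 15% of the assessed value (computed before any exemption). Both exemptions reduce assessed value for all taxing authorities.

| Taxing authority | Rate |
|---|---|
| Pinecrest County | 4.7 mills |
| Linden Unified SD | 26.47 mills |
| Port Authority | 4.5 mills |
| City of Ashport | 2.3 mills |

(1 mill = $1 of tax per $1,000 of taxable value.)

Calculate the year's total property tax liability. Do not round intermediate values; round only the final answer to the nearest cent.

Assessed value = $2,019,200 × 0.89 = $1,797,088
Disabled-veteran exemption = min($35,000, 15% × $1,797,088) = min($35,000, $269,563.2) = $35,000 (dollar cap binds)
Taxable value = $1,797,088 − $128,000 − $35,000 = $1,634,088
Pinecrest County: $1,634,088 × 0.0047 = $7,680.2136
Linden Unified SD: $1,634,088 × 0.02647 = $43,254.30936
Port Authority: $1,634,088 × 0.0045 = $7,353.396
City of Ashport: $1,634,088 × 0.0023 = $3,758.4024
Total = $62,046.32136

$62,046.32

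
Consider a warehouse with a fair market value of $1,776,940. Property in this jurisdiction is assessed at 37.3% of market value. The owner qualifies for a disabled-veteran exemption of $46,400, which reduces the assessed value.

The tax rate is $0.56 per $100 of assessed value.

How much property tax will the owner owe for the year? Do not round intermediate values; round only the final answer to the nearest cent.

Assessed value = $1,776,940 × 0.373 = $662,798.62
Taxable value = $662,798.62 − $46,400 = $616,398.62
Tax = $616,398.62 × 0.0056 = $3,451.832272

$3,451.83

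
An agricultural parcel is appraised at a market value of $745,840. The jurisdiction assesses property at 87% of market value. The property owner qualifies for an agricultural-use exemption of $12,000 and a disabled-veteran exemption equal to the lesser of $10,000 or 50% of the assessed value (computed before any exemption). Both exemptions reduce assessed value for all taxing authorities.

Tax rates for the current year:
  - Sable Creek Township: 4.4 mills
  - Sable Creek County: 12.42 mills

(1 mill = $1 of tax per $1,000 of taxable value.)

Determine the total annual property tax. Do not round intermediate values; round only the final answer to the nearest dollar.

Assessed value = $745,840 × 0.87 = $648,880.8
Disabled-veteran exemption = min($10,000, 50% × $648,880.8) = min($10,000, $324,440.4) = $10,000 (dollar cap binds)
Taxable value = $648,880.8 − $12,000 − $10,000 = $626,880.8
Sable Creek Township: $626,880.8 × 0.0044 = $2,758.27552
Sable Creek County: $626,880.8 × 0.01242 = $7,785.859536
Total = $10,544.135056

$10,544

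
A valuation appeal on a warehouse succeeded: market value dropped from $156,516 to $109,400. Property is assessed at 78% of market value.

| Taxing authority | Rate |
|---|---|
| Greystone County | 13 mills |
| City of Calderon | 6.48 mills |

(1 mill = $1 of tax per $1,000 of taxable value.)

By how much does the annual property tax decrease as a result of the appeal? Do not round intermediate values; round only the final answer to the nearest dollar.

Old assessed value = $156,516 × 0.78 = $122,082.48
New assessed value = $109,400 × 0.78 = $85,332
Combined rate = 0.013 + 0.00648 = 0.01948
Old tax = $122,082.48 × 0.01948 = $2,378.1667104
New tax = $85,332 × 0.01948 = $1,662.26736
Reduction = $2,378.1667104 − $1,662.26736 = $715.8993504

$716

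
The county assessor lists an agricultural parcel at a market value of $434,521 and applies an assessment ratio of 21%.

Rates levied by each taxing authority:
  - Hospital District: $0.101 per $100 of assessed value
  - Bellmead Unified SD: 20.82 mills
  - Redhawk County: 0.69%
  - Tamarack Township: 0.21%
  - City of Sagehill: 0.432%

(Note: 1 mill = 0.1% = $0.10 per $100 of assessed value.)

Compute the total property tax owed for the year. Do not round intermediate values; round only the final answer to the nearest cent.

Assessed value = $434,521 × 0.21 = $91,249.41
Hospital District: $91,249.41 × 0.00101 = $92.1619041
Bellmead Unified SD: $91,249.41 × 0.02082 = $1,899.8127162
Redhawk County: $91,249.41 × 0.0069 = $629.620929
Tamarack Township: $91,249.41 × 0.0021 = $191.623761
City of Sagehill: $91,249.41 × 0.00432 = $394.1974512
Total = $3,207.4167615

$3,207.42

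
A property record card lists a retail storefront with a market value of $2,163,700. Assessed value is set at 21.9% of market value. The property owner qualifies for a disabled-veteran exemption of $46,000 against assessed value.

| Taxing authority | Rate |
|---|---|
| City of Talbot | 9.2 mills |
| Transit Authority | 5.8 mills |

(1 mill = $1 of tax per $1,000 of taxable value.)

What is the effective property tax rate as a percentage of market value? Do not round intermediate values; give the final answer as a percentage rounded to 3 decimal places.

0.297%

Assessed value = $2,163,700 × 0.219 = $473,850.3
Taxable value = $473,850.3 − $46,000 = $427,850.3
City of Talbot: $427,850.3 × 0.0092 = $3,936.22276
Transit Authority: $427,850.3 × 0.0058 = $2,481.53174
Total tax = $6,417.7545
Effective rate = $6,417.7545 ÷ $2,163,700 = 0.297% of market value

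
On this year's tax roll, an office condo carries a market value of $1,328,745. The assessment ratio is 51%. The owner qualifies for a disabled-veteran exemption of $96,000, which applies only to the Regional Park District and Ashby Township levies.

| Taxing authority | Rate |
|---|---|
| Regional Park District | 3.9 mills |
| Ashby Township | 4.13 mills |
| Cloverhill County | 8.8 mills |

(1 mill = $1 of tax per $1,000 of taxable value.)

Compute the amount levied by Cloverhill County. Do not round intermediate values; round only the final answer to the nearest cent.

$5,963.41

Assessed value = $1,328,745 × 0.51 = $677,659.95
Cloverhill County taxable value = $677,659.95 (exemption does not apply)
Cloverhill County levy = $677,659.95 × 0.0088 = $5,963.40756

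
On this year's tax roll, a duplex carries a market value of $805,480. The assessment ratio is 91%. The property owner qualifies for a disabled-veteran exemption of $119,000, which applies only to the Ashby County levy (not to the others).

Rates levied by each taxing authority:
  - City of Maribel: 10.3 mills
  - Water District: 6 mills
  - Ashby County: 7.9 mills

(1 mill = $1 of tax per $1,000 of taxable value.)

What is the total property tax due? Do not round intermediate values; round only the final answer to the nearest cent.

Assessed value = $805,480 × 0.91 = $732,986.8
City of Maribel: $732,986.8 × 0.0103 = $7,549.76404
Water District: $732,986.8 × 0.006 = $4,397.9208
Ashby County: ($732,986.8 − $119,000) × 0.0079 = $613,986.8 × 0.0079 = $4,850.49572
Total = $16,798.18056

$16,798.18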